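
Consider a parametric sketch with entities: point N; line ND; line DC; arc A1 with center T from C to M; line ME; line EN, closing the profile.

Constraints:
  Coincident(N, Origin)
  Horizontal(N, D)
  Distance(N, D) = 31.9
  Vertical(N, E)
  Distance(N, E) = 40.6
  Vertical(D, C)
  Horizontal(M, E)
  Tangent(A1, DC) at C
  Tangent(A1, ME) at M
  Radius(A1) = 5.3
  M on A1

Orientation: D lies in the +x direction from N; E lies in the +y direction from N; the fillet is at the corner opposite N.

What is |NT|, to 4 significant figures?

44.20

N is at the origin; ND is horizontal with |ND| = 31.9 and D on the +x side, so D = (31.90, 0.000). NE is vertical with |NE| = 40.6 and E on the +y side, so E = (0.000, 40.60). The virtual corner opposite N is at (31.90, 40.60). A1 meets DC tangentially, so TC is at right angles to DC and A1 meets ME tangentially, so TM is at right angles to ME, with radius 5.3, so the center T sits 5.3 in from both sides at T = (26.60, 35.30). Then |NT| = |T − N| = 44.20.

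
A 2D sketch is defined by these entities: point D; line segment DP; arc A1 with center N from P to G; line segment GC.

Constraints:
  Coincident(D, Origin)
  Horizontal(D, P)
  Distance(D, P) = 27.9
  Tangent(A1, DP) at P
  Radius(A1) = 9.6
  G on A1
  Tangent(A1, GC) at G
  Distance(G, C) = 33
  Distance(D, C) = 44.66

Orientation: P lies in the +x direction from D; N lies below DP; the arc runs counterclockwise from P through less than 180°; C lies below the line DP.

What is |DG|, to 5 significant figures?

20.360

Checks: D = (0.00, 0.00) ✓; |NG| = 9.600 ✓; ∠(NG, GC) = 90.00° ✓; |GC| = 33.00 ✓; |DC| = 44.66 ✓.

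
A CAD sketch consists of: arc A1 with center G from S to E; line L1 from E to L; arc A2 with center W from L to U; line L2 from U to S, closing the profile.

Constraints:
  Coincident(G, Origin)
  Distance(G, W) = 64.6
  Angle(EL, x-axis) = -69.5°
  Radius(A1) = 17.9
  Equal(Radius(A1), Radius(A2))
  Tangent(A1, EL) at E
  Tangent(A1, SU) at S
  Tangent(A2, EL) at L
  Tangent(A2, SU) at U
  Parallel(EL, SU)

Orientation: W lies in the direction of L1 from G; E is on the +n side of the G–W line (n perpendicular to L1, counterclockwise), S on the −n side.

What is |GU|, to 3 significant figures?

67.0

Tangency of A1 to both parallel lines with radius 17.9 puts E and S at G ± 17.9·n: E = (16.8, 6.27), S = (-16.8, -6.27). Equal radii place L and U the same way about W: L = W + 17.9·n = (39.4, -54.2), U = W − 17.9·n = (5.86, -66.8). Then |GU| = |U − G| = 67.0.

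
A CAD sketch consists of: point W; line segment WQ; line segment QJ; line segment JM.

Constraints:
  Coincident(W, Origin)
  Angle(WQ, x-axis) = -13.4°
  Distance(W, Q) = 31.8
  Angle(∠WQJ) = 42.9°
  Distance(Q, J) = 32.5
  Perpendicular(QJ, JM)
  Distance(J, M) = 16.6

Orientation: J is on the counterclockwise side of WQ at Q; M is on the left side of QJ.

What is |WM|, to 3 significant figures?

10.5

W is at the origin; WQ runs at -13.4° with length 31.8, so Q = 31.8·(cos -13.4°, sin -13.4°) = (30.9, -7.37). ∠WQJ = 42.9°, so QJ runs at -13.4° + (180° − 42.9°) = 124° from the x-axis; with |QJ| = 32.5, J = Q + 32.5·(cos 124°, sin 124°) = (12.9, 19.7). The perpendicularity gives JM at right angles to QJ; with |JM| = 16.6 on the left of QJ, M = J + 16.6·(-0.832, -0.555) = (-0.909, 10.5). Then |WM| = |M − W| = 10.5.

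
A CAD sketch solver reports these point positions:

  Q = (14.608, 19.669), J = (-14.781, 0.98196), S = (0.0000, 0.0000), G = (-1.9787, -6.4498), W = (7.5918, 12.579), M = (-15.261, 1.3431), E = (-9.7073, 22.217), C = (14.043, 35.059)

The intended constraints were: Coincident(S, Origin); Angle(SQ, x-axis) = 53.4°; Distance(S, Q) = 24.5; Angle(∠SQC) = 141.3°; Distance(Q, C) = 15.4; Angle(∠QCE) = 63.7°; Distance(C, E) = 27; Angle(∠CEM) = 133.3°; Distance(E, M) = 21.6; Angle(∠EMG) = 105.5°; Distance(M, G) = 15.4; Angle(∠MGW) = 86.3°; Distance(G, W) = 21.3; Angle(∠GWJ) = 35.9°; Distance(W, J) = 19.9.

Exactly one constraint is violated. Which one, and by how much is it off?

Distance(W, J) = 19.9 — off by 5.30.

S = (0.00, 0.00) ✓; SQ at 53.40° ✓; |SQ| = 24.50 ✓; ∠SQC = 141.3° ✓; |QC| = 15.40 ✓; ∠QCE = 63.70° ✓; |CE| = 27.00 ✓; ∠CEM = 133.3° ✓; |EM| = 21.60 ✓; ∠EMG = 105.5° ✓; |MG| = 15.40 ✓; ∠MGW = 86.30° ✓; |GW| = 21.30 ✓; ∠GWJ = 35.90° ✓; |WJ| = 25.20 ✗.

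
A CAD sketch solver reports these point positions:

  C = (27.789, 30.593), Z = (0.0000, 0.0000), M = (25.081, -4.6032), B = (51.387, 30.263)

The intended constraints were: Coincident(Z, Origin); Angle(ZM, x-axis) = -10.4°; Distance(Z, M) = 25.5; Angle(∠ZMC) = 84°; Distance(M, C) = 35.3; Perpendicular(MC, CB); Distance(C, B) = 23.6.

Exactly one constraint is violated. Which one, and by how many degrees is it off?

Perpendicular(MC, CB) — off by 3.60°.

Z = (0.00, 0.00) ✓; ZM at -10.40° ✓; |ZM| = 25.50 ✓; ∠ZMC = 84.00° ✓; |MC| = 35.30 ✓; ∠(MC, CB) = 86.40° ✗; |CB| = 23.60 ✓.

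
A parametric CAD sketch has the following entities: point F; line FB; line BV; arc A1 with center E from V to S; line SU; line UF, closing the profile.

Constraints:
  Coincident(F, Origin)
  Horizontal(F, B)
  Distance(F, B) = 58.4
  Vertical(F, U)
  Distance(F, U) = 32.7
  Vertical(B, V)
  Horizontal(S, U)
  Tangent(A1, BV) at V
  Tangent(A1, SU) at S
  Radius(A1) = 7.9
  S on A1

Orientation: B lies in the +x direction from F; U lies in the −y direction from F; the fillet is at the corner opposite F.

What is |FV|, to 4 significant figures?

63.45

F is at the origin; F and B share the same y with |FB| = 58.4 and B on the +x side, so B = (58.40, 0.000). FU is vertical with |FU| = 32.7 and U on the −y side, so U = (0.000, -32.70). The virtual corner opposite F is at (58.40, -32.70). A1 meets BV tangentially, so EV is at right angles to BV and A1 meets SU tangentially, so ES is at right angles to SU, with radius 7.9, so the center E sits 7.9 in from both sides at E = (50.50, -24.80). That places the tangent points at V = (58.40, -24.80) on BV and S = (50.50, -32.70) on SU. Then |FV| = |V − F| = 63.45.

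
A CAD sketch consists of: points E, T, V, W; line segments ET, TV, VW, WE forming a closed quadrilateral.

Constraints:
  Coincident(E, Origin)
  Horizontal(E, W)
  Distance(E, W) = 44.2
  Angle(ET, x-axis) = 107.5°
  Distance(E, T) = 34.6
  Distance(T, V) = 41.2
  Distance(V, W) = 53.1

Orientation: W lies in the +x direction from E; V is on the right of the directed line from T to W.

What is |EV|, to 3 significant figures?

11.6

Checks: |TV| = 41.20 ✓; |VW| = 53.10 ✓.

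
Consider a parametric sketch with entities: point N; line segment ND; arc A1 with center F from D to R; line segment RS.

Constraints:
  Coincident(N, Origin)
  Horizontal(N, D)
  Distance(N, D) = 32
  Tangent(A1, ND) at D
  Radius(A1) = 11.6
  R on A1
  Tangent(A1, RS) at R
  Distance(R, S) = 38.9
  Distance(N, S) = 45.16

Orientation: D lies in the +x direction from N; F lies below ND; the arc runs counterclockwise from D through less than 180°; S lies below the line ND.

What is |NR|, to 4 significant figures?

22.44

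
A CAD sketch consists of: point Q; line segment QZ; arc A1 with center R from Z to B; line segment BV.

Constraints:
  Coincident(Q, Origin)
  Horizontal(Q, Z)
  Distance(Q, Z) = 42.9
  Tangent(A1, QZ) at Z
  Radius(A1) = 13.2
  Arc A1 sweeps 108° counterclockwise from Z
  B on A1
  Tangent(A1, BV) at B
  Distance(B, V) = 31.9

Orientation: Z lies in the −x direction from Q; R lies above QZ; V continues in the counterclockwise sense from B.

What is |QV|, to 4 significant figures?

62.32

Q is at the origin; Q and Z share the same y with |QZ| = 42.9 and Z on the −x side, so Z = (-42.90, 0.000). Tangency of A1 to QZ means the radius RZ is perpendicular to QZ, so R = Z + (0, 13.2) = (-42.90, 13.20). On A1, Z sits at bearing -90° from R; a 108° counterclockwise sweep puts B at bearing 18°, so B = R + 13.2·(cos 18°, sin 18°) = (-30.35, 17.28). Since A1 is tangent to BV there, RB ⟂ BV, so BV runs along (−sin 18°, cos 18°); with |BV| = 31.9, V = (-40.20, 47.62). Then |QV| = |V − Q| = 62.32.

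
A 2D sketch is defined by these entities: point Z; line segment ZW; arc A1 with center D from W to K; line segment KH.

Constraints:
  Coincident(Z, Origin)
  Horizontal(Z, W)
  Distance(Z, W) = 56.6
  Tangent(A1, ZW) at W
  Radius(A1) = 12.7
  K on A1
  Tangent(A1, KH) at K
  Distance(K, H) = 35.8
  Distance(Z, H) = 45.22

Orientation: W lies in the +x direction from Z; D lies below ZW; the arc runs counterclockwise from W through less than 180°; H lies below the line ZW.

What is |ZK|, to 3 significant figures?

46.2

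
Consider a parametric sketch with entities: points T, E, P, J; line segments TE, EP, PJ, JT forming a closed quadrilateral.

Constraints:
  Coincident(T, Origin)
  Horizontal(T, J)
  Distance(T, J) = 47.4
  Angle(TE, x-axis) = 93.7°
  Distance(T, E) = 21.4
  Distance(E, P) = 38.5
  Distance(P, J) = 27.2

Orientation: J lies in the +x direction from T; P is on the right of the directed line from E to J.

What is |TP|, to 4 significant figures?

23.77

T is at the origin; T and J share the same y with |TJ| = 47.4 and J in +x, so J = (47.4, 0). TE runs at 93.7° with |TE| = 21.4, so E = (-1.381, 21.36). P is determined by |EP| = 38.5 and |PJ| = 27.2 together: it lies at the intersection of circle(E, 38.5) and circle(J, 27.2). With |EJ| = 53.25, the foot of the radical line on EJ is 33.60 from E and the perpendicular offset is √(38.5² − 33.60²) = 18.80. Taking the right-of-EJ solution: P = (21.85, -9.342).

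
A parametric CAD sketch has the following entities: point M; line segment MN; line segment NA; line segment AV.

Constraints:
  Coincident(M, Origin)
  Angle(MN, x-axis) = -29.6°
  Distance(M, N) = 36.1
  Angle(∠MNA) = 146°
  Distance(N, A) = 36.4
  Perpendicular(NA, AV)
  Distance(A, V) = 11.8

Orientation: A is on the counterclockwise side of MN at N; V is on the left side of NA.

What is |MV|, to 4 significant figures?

66.86

M is at the origin; MN runs at -29.6° with length 36.1, so N = 36.1·(cos -29.6°, sin -29.6°) = (31.39, -17.83). ∠MNA = 146.0°, so NA runs at -29.6° + (180° − 146.0°) = 4.400° from the x-axis; with |NA| = 36.4, A = N + 36.4·(cos 4.400°, sin 4.400°) = (67.68, -15.04). NA is perpendicular to AV; with |AV| = 11.8 on the left of NA, V = A + 11.8·(-0.07672, 0.9971) = (66.78, -3.274). Then |MV| = |V − M| = 66.86.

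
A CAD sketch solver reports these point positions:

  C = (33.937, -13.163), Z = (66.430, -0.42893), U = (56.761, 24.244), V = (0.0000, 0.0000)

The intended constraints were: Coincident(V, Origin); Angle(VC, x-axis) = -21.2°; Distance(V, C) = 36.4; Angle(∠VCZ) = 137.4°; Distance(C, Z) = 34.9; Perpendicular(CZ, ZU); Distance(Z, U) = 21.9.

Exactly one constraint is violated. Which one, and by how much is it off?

Distance(Z, U) = 21.9 — off by 4.60.

V = (0.00, 0.00) ✓; VC at -21.20° ✓; |VC| = 36.40 ✓; ∠VCZ = 137.4° ✓; |CZ| = 34.90 ✓; ∠(CZ, ZU) = 90.00° ✓; |ZU| = 26.50 ✗.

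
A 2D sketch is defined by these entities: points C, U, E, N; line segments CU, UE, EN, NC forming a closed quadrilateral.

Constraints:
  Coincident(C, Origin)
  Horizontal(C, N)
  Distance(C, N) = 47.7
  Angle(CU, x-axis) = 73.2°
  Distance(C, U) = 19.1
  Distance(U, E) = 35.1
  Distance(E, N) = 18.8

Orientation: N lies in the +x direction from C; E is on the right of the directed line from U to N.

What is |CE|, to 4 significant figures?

30.89

C is at the origin; C and N share the same y with |CN| = 47.7 and N in +x, so N = (47.7, 0). CU runs at 73.2° with |CU| = 19.1, so U = (5.521, 18.28). E is determined by |UE| = 35.1 and |EN| = 18.8 together: it lies at the intersection of circle(U, 35.1) and circle(N, 18.8). With |UN| = 45.97, the foot of the radical line on UN is 32.54 from U and the perpendicular offset is √(35.1² − 32.54²) = 13.16. Taking the right-of-UN solution: E = (30.15, -6.728).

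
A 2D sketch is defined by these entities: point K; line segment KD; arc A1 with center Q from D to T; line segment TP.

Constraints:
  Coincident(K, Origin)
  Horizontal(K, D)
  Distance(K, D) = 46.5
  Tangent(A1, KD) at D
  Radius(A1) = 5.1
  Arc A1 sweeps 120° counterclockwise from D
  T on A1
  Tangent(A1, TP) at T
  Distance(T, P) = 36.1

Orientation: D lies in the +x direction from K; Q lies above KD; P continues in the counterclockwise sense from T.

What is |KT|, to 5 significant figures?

51.488

K is at the origin; K and D share the same y with |KD| = 46.5 and D on the +x side, so D = (46.500, 0.0000). Tangency of A1 to KD means the radius QD is perpendicular to KD, so Q = D + (0, 5.1) = (46.500, 5.1000). On A1, D sits at bearing -90° from Q; a 120° counterclockwise sweep puts T at bearing 30°, so T = Q + 5.1·(cos 30°, sin 30°) = (50.917, 7.6500). Then |KT| = |T − K| = 51.488.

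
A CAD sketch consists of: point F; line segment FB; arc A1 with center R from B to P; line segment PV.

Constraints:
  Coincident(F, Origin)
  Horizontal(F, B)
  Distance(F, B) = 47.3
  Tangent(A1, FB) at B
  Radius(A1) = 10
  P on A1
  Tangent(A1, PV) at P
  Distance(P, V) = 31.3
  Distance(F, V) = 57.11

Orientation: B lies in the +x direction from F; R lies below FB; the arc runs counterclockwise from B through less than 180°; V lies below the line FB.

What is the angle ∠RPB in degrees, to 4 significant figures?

43.51°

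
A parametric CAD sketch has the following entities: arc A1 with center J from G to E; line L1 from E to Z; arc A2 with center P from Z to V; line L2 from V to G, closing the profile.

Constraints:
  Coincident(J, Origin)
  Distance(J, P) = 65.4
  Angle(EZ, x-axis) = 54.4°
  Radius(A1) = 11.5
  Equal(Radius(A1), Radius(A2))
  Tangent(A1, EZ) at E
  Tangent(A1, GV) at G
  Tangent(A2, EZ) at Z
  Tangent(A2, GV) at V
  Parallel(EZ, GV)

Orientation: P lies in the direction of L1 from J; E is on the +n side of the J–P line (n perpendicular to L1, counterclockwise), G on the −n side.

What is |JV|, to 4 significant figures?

66.40

The slot axis is L1's direction at 54.4°, so u = (cos 54.4°, sin 54.4°) = (0.5821, 0.8131) and n = (−sin 54.4°, cos 54.4°) = (-0.8131, 0.5821). J is at the origin and P lies 65.4 along u from J, so P = 65.4·u = (38.07, 53.18). Tangency of A1 to both parallel lines with radius 11.5 puts E and G at J ± 11.5·n: E = (-9.351, 6.694), G = (9.351, -6.694). Equal radii place Z and V the same way about P: Z = P + 11.5·n = (28.72, 59.87), V = P − 11.5·n = (47.42, 46.48). Then |JV| = |V − J| = 66.40.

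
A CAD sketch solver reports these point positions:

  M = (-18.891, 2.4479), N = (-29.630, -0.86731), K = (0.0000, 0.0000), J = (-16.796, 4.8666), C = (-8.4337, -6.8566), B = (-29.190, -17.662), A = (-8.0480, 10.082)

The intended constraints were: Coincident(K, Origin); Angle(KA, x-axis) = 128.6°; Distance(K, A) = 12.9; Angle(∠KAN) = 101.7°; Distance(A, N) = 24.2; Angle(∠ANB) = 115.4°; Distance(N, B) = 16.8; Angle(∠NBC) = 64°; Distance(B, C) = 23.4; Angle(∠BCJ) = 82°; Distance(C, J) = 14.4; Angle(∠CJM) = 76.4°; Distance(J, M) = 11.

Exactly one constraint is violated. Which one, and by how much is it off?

Distance(J, M) = 11 — off by 7.80.

K = (0.00, 0.00) ✓; KA at 128.6° ✓; |KA| = 12.90 ✓; ∠KAN = 101.7° ✓; |AN| = 24.20 ✓; ∠ANB = 115.4° ✓; |NB| = 16.80 ✓; ∠NBC = 64.00° ✓; |BC| = 23.40 ✓; ∠BCJ = 82.00° ✓; |CJ| = 14.40 ✓; ∠CJM = 76.40° ✓; |JM| = 3.200 ✗.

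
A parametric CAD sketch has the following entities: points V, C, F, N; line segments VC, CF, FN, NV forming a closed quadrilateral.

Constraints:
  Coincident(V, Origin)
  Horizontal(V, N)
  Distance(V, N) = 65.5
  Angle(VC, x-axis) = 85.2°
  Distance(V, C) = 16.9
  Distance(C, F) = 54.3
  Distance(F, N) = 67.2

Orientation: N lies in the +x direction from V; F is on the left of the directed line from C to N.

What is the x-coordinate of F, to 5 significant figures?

34.713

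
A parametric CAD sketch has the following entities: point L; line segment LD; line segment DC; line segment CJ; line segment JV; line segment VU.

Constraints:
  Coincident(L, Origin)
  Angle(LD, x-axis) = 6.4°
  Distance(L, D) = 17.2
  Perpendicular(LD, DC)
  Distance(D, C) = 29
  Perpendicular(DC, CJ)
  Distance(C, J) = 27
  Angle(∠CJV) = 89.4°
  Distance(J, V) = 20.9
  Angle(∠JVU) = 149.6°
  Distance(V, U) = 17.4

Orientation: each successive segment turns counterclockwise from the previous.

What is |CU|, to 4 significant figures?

40.00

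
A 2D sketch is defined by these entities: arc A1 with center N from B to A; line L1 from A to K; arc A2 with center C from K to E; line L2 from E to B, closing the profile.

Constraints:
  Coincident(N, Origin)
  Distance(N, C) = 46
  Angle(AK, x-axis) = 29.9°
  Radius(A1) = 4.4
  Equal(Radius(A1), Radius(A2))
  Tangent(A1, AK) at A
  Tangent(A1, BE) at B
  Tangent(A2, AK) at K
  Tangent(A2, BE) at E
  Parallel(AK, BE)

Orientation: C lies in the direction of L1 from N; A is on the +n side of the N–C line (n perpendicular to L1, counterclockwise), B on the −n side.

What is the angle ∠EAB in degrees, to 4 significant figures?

79.17°

Tangency of A1 to both parallel lines with radius 4.4 puts A and B at N ± 4.4·n: A = (-2.193, 3.814), B = (2.193, -3.814). Equal radii place K and E the same way about C: K = C + 4.4·n = (37.68, 26.74), E = C − 4.4·n = (42.07, 19.12). Then cos ∠EAB = AE·AB / (|AE||AB|), giving 79.17°.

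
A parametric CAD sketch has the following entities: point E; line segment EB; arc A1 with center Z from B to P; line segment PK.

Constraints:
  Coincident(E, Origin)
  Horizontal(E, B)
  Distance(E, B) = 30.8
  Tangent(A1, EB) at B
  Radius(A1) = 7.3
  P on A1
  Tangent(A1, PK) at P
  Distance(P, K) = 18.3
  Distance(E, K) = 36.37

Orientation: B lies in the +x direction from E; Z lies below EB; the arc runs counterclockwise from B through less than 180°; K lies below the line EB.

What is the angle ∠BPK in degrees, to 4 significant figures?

132.3°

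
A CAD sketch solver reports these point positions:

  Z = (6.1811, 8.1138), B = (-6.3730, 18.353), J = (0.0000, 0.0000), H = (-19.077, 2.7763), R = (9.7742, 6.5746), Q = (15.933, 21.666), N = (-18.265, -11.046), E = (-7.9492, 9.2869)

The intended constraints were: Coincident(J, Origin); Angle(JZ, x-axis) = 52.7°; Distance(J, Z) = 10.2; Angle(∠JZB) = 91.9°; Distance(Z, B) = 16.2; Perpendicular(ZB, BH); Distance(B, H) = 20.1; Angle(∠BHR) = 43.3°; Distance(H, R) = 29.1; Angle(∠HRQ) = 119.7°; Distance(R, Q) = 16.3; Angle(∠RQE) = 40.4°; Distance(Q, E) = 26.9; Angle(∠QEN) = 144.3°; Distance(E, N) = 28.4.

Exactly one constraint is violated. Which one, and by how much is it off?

Distance(E, N) = 28.4 — off by 5.60.

J = (0.00, 0.00) ✓; JZ at 52.70° ✓; |JZ| = 10.20 ✓; ∠JZB = 91.90° ✓; |ZB| = 16.20 ✓; ∠(ZB, BH) = 90.00° ✓; |BH| = 20.10 ✓; ∠BHR = 43.30° ✓; |HR| = 29.10 ✓; ∠HRQ = 119.7° ✓; |RQ| = 16.30 ✓; ∠RQE = 40.40° ✓; |QE| = 26.90 ✓; ∠QEN = 144.3° ✓; |EN| = 22.80 ✗.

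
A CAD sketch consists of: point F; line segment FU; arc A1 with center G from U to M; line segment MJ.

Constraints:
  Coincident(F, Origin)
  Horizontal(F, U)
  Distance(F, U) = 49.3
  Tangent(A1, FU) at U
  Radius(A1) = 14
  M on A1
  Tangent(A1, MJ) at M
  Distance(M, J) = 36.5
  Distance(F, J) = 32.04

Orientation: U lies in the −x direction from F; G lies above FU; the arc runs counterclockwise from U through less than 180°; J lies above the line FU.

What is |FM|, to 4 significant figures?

39.80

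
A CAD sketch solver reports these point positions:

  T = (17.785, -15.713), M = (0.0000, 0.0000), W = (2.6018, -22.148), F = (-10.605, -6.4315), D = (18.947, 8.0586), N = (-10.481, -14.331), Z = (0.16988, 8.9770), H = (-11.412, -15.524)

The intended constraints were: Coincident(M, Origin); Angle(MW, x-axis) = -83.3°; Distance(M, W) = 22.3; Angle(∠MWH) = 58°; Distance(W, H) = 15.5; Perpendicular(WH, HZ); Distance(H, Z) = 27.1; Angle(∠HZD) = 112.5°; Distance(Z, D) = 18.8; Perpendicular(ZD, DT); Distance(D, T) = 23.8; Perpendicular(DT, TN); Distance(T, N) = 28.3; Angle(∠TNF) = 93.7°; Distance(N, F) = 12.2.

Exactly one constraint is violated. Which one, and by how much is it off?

Distance(N, F) = 12.2 — off by 4.30.

M = (0.00, 0.00) ✓; MW at -83.30° ✓; |MW| = 22.30 ✓; ∠MWH = 58.00° ✓; |WH| = 15.50 ✓; ∠(WH, HZ) = 90.00° ✓; |HZ| = 27.10 ✓; ∠HZD = 112.5° ✓; |ZD| = 18.80 ✓; ∠(ZD, DT) = 90.00° ✓; |DT| = 23.80 ✓; ∠(DT, TN) = 90.00° ✓; |TN| = 28.30 ✓; ∠TNF = 93.70° ✓; |NF| = 7.900 ✗.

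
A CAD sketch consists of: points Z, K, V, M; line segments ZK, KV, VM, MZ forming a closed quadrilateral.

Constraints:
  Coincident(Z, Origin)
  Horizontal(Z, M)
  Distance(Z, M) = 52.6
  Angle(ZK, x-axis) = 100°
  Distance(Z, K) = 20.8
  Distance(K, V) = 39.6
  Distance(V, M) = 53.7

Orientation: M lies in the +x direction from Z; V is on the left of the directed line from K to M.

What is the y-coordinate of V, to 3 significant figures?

46.7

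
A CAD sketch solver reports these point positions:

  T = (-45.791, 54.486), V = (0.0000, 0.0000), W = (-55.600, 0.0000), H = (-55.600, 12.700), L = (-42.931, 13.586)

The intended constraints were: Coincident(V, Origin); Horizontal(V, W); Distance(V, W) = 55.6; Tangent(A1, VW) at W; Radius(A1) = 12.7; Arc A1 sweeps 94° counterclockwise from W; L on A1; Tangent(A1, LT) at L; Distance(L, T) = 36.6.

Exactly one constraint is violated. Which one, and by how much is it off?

Distance(L, T) = 36.6 — off by 4.40.

V = (0.00, 0.00) ✓; V.y = 0.00, W.y = 0.00 ✓; |VW| = 55.60 ✓; ∠(HW, WV) = 90.00° ✓; |HW| = 12.70 ✓; bearing(H→L) − bearing(H→W) = 94.00° ✓; |HL| = 12.70 ✓; ∠(HL, LT) = 90.00° ✓; |LT| = 41.00 ✗.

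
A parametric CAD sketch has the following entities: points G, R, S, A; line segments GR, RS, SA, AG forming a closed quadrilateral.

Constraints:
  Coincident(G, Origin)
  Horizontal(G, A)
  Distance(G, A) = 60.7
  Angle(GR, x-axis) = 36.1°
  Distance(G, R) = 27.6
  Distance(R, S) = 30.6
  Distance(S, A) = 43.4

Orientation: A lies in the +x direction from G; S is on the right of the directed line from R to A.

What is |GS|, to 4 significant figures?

24.30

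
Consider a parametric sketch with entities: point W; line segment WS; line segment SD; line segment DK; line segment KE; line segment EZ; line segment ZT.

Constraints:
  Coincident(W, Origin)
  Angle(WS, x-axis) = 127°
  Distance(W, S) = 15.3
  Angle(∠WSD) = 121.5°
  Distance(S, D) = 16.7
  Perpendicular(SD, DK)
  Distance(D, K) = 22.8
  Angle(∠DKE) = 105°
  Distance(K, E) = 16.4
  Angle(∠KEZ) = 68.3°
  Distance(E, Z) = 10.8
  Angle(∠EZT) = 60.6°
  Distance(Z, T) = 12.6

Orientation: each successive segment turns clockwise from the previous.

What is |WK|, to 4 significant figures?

26.55

W is at the origin; WS runs at 127.0° with length 15.3, so S = (-9.208, 12.22). ∠WSD = 121.5° gives SD at 68.50° from the x-axis; with |SD| = 16.7, D = (-3.087, 27.76). SD is perpendicular to DK, so DK runs at -21.50°; with |DK| = 22.8, K = (18.13, 19.40). Then |WK| = |K − W| = 26.55.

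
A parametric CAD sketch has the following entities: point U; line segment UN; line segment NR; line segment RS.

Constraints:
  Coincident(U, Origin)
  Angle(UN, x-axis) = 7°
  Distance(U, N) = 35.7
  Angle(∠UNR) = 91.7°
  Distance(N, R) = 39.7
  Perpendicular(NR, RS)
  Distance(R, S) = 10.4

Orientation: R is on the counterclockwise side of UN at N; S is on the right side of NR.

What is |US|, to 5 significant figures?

61.523

U is at the origin; UN runs at 7.0° with length 35.7, so N = 35.7·(cos 7.0°, sin 7.0°) = (35.434, 4.3507). ∠UNR = 91.7°, so NR runs at 7.0° + (180° − 91.7°) = 95.300° from the x-axis; with |NR| = 39.7, R = N + 39.7·(cos 95.300°, sin 95.300°) = (31.767, 43.881). NR is perpendicular to RS; with |RS| = 10.4 on the right of NR, S = R + 10.4·(0.99572, 0.092371) = (42.122, 44.842). Then |US| = |S − U| = 61.523.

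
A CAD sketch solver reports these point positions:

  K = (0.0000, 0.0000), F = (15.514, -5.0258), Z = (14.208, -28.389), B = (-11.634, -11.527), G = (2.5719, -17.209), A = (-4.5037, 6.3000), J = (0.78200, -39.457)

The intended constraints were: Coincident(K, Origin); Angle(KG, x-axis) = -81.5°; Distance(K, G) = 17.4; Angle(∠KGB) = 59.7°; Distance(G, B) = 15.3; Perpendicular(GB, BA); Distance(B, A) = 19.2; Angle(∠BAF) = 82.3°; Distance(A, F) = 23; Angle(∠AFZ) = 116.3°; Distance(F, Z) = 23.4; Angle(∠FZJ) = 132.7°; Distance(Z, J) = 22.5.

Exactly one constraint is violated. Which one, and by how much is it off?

Distance(Z, J) = 22.5 — off by 5.10.

K = (0.00, 0.00) ✓; KG at -81.50° ✓; |KG| = 17.40 ✓; ∠KGB = 59.70° ✓; |GB| = 15.30 ✓; ∠(GB, BA) = 90.00° ✓; |BA| = 19.20 ✓; ∠BAF = 82.30° ✓; |AF| = 23.00 ✓; ∠AFZ = 116.3° ✓; |FZ| = 23.40 ✓; ∠FZJ = 132.7° ✓; |ZJ| = 17.40 ✗.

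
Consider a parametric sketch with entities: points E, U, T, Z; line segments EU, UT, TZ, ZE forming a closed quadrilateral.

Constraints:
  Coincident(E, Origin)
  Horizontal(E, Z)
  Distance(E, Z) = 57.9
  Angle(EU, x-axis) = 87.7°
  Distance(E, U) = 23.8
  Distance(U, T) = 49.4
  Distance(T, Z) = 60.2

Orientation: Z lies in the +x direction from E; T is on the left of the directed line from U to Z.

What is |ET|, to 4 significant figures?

68.15

E is at the origin; E and Z share the same y with |EZ| = 57.9 and Z in +x, so Z = (57.9, 0). EU runs at 87.7° with |EU| = 23.8, so U = (0.9551, 23.78). T is determined by |UT| = 49.4 and |TZ| = 60.2 together: it lies at the intersection of circle(U, 49.4) and circle(Z, 60.2). With |UZ| = 61.71, the foot of the radical line on UZ is 21.26 from U and the perpendicular offset is √(49.4² − 21.26²) = 44.59. Taking the left-of-UZ solution: T = (37.76, 56.73).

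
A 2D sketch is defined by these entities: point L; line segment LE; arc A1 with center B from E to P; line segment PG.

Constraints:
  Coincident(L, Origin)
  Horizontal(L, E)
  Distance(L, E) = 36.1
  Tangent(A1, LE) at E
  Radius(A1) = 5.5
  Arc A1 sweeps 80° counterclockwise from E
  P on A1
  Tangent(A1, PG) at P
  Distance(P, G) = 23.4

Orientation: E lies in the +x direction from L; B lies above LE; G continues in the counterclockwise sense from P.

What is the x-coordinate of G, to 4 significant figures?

45.58

L is at the origin; L and E share the same y with |LE| = 36.1 and E on the +x side, so E = (36.10, 0.000). Since A1 is tangent to LE there, BE ⟂ LE, so B = E + (0, 5.5) = (36.10, 5.500). On A1, E sits at bearing -90° from B; an 80° counterclockwise sweep puts P at bearing -10°, so P = B + 5.5·(cos -10°, sin -10°) = (41.52, 4.545). A1 meets PG tangentially, so BP is at right angles to PG, so PG runs along (−sin -10°, cos -10°); with |PG| = 23.4, G = (45.58, 27.59). So G.x = 45.58.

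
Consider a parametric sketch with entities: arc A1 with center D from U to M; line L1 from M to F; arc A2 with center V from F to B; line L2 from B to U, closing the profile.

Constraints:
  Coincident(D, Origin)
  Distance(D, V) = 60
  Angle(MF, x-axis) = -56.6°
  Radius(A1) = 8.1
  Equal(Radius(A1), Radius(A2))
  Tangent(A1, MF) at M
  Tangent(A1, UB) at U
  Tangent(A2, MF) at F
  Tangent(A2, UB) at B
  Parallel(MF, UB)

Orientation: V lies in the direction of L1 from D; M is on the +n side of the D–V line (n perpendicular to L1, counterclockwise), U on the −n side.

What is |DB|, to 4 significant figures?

60.54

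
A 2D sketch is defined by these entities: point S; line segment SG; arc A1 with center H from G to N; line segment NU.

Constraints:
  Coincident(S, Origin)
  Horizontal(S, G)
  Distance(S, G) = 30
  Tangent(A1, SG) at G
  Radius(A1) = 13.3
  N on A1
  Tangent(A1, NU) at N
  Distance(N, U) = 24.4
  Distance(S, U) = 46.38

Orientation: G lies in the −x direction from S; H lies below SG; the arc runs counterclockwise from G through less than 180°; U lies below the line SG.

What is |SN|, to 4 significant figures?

45.59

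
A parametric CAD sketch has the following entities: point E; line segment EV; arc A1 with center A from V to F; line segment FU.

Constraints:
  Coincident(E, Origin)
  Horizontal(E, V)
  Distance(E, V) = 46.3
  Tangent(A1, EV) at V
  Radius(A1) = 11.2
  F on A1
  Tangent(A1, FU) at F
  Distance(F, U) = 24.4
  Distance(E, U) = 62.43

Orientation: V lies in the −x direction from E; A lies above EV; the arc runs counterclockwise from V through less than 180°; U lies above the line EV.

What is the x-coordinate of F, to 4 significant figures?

-36.79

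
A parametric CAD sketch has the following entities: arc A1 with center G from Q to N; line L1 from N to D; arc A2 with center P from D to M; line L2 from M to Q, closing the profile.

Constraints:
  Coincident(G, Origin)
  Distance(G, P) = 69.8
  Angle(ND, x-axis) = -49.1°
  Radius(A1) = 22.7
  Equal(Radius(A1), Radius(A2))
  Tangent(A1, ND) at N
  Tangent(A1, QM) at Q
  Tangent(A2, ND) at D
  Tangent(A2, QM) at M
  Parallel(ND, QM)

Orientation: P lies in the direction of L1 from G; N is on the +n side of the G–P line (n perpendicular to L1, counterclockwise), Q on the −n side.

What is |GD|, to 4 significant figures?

73.40

Tangency of A1 to both parallel lines with radius 22.7 puts N and Q at G ± 22.7·n: N = (17.16, 14.86), Q = (-17.16, -14.86). Equal radii place D and M the same way about P: D = P + 22.7·n = (62.86, -37.90), M = P − 22.7·n = (28.54, -67.62). Then |GD| = |D − G| = 73.40.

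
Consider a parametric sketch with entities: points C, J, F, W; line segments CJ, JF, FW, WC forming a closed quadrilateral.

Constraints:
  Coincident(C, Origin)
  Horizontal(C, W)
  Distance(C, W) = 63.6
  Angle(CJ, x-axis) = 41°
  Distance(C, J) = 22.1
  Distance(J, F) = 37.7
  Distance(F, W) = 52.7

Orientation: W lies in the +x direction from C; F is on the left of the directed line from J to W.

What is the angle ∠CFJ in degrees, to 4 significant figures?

5.629°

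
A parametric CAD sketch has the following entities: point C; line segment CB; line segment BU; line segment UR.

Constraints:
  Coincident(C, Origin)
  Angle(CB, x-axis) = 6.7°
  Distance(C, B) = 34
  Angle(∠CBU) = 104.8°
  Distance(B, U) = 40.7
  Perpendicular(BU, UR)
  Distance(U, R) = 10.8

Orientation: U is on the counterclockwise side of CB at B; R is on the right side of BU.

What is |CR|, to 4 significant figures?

65.93

C is at the origin; CB runs at 6.7° with length 34.0, so B = 34.0·(cos 6.7°, sin 6.7°) = (33.77, 3.967). ∠CBU = 104.8°, so BU runs at 6.7° + (180° − 104.8°) = 81.90° from the x-axis; with |BU| = 40.7, U = B + 40.7·(cos 81.90°, sin 81.90°) = (39.50, 44.26). BU ⟂ UR; with |UR| = 10.8 on the right of BU, R = U + 10.8·(0.9900, -0.1409) = (50.19, 42.74). Then |CR| = |R − C| = 65.93.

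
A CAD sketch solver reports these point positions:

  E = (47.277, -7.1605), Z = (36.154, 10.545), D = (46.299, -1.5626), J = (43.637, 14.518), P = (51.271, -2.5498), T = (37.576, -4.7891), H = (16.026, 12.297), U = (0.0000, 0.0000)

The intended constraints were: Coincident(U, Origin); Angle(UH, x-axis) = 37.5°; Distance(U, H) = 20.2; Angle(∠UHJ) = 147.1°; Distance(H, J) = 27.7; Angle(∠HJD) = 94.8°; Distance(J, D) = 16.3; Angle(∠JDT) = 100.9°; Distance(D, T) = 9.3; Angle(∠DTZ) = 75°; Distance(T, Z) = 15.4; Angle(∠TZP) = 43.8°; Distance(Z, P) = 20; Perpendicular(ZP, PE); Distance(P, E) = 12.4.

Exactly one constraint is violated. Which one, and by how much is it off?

Distance(P, E) = 12.4 — off by 6.30.

U = (0.00, 0.00) ✓; UH at 37.50° ✓; |UH| = 20.20 ✓; ∠UHJ = 147.1° ✓; |HJ| = 27.70 ✓; ∠HJD = 94.80° ✓; |JD| = 16.30 ✓; ∠JDT = 100.9° ✓; |DT| = 9.301 ✓; ∠DTZ = 75.00° ✓; |TZ| = 15.40 ✓; ∠TZP = 43.80° ✓; |ZP| = 20.00 ✓; ∠(ZP, PE) = 90.00° ✓; |PE| = 6.100 ✗.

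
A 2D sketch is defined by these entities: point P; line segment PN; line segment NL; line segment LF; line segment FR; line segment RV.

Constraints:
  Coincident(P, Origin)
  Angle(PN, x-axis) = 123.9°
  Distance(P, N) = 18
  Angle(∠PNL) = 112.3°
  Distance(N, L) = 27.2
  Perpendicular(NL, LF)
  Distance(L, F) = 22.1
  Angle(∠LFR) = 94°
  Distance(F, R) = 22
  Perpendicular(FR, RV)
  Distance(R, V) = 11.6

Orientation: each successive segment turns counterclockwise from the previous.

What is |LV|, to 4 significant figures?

25.76

∠LFR = 94.0° gives FR at 7.600° from the x-axis; with |FR| = 22.0, R = (-10.43, -9.268). FR is perpendicular to RV, so RV runs at 97.60°; with |RV| = 11.6, V = (-11.97, 2.230). Then |LV| = |V − L| = 25.76.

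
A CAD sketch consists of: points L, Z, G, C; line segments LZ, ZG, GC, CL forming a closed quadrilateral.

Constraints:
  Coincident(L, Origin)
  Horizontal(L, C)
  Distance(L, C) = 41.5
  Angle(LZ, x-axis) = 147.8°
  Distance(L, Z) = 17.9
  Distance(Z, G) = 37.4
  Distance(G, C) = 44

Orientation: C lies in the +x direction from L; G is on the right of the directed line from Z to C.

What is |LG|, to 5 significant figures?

23.019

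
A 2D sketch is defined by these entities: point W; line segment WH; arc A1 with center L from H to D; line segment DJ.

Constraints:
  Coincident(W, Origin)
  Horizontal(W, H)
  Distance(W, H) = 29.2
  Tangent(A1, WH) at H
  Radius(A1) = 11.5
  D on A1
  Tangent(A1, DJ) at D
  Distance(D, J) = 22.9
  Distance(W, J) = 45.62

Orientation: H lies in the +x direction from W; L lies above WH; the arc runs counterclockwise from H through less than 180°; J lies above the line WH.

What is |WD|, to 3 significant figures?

42.7

Checks: |WH| = 29.20 ✓; |LD| = 11.50 ✓; ∠(LD, DJ) = 90.00° ✓; |DJ| = 22.90 ✓; |WJ| = 45.62 ✓.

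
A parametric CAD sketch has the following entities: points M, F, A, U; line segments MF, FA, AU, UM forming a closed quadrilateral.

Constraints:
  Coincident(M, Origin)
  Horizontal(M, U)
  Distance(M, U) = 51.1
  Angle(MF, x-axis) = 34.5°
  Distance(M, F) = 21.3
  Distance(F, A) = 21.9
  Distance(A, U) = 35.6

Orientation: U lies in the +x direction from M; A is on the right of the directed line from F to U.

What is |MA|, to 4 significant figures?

19.53

Checks: MF at 34.50° ✓; |FA| = 21.90 ✓; |AU| = 35.60 ✓.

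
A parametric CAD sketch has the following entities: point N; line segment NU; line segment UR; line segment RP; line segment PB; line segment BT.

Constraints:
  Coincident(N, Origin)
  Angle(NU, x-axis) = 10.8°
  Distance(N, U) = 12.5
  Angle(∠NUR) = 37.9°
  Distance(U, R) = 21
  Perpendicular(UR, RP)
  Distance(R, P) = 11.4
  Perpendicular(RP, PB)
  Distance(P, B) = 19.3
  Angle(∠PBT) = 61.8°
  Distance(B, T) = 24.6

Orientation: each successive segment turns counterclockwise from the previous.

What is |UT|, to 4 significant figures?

16.83

RP is perpendicular to PB, so PB runs at -27.10°; with |PB| = 19.3, B = (5.572, -7.032). ∠PBT = 61.8° gives BT at 91.10° from the x-axis; with |BT| = 24.6, T = (5.100, 17.56). Then |UT| = |T − U| = 16.83.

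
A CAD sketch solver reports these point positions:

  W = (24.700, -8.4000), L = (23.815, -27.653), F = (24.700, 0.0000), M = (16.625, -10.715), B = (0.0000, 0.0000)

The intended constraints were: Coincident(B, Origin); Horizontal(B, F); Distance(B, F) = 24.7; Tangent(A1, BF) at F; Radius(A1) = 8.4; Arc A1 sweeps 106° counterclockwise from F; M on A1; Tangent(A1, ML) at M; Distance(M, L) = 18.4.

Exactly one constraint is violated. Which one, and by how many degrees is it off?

Tangent(A1, ML) at M — off by 7.00°.

B = (0.00, 0.00) ✓; B.y = 0.00, F.y = 0.00 ✓; |BF| = 24.70 ✓; ∠(WF, FB) = 90.00° ✓; |WF| = 8.400 ✓; bearing(W→M) − bearing(W→F) = 106.0° ✓; |WM| = 8.400 ✓; ∠(WM, ML) = 83.00° ✗; |ML| = 18.40 ✓.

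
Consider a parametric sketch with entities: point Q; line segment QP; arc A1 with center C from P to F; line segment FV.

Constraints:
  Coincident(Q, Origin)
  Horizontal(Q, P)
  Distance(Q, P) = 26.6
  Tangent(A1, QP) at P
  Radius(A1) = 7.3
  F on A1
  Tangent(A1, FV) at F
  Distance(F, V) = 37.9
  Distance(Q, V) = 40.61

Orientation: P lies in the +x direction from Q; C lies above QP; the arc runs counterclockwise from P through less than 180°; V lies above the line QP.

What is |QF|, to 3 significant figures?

34.2

Checks: |CF| = 7.300 ✓; ∠(CF, FV) = 90.00° ✓; |FV| = 37.90 ✓; |QV| = 40.61 ✓.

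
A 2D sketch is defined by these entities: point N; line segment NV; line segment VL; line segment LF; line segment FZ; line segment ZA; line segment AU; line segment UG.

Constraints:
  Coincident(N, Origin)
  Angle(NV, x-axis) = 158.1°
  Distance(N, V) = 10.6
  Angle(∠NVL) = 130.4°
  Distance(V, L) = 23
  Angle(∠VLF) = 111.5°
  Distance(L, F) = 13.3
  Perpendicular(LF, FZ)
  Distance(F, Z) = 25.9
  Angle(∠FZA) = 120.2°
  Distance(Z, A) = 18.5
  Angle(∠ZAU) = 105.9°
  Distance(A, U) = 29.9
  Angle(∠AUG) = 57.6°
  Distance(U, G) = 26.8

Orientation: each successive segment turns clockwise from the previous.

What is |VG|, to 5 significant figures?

16.761

∠ZAU = 105.9° gives AU at 176.10° from the x-axis; with |AU| = 29.9, U = (-26.394, -0.89900). ∠AUG = 57.6° gives UG at 53.700° from the x-axis; with |UG| = 26.8, G = (-10.528, 20.700). Then |VG| = |G − V| = 16.761.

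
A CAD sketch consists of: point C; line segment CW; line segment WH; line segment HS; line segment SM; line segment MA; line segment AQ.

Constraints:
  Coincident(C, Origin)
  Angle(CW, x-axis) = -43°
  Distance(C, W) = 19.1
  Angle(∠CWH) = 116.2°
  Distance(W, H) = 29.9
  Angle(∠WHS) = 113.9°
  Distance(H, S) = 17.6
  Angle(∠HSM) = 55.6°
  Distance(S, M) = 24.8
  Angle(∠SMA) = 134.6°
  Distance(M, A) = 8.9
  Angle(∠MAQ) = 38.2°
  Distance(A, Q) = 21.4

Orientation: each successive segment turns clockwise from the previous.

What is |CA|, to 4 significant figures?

20.64

C is at the origin; CW runs at -43.0° with length 19.1, so W = (13.97, -13.03). ∠CWH = 116.2° gives WH at -106.8° from the x-axis; with |WH| = 29.9, H = (5.327, -41.65). ∠WHS = 113.9° gives HS at -172.9° from the x-axis; with |HS| = 17.6, S = (-12.14, -43.83). ∠HSM = 55.6° gives SM at 62.70° from the x-axis; with |SM| = 24.8, M = (-0.7637, -21.79). ∠SMA = 134.6° gives MA at 17.30° from the x-axis; with |MA| = 8.9, A = (7.734, -19.14). Then |CA| = |A − C| = 20.64.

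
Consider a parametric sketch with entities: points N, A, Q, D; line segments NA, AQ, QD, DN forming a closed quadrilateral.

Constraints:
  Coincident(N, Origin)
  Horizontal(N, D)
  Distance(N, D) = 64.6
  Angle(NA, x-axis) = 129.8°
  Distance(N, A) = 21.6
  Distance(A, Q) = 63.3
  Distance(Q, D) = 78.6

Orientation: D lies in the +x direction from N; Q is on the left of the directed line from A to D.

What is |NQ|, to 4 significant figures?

71.49

Checks: |AQ| = 63.30 ✓; |QD| = 78.60 ✓.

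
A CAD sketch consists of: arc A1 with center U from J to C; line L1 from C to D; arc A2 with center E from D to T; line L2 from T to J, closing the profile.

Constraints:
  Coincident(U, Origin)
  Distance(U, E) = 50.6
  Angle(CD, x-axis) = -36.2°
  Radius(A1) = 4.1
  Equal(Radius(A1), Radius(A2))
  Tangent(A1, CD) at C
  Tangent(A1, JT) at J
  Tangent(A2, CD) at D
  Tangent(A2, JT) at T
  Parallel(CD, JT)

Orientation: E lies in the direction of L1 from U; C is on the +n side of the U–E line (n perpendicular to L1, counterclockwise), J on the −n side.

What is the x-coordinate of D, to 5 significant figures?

43.254

The slot axis is L1's direction at -36.2°, so u = (cos -36.2°, sin -36.2°) = (0.80696, -0.59061) and n = (−sin -36.2°, cos -36.2°) = (0.59061, 0.80696). U is at the origin and E lies 50.6 along u from U, so E = 50.6·u = (40.832, -29.885). Tangency of A1 to both parallel lines with radius 4.1 puts C and J at U ± 4.1·n: C = (2.4215, 3.3085), J = (-2.4215, -3.3085). Equal radii place D and T the same way about E: D = E + 4.1·n = (43.254, -26.576), T = E − 4.1·n = (38.411, -33.193). So D.x = 43.254.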